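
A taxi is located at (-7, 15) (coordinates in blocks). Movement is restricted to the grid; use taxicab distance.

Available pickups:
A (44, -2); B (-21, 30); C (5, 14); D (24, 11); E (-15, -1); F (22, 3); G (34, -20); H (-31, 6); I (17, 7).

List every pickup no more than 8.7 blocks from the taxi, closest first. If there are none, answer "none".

Distances from (-7, 15):
A: |51| + |-17| = 51 + 17 = 68 blocks
B: |-14| + |15| = 14 + 15 = 29 blocks
C: |12| + |-1| = 12 + 1 = 13 blocks
D: |31| + |-4| = 31 + 4 = 35 blocks
E: |-8| + |-16| = 8 + 16 = 24 blocks
F: |29| + |-12| = 29 + 12 = 41 blocks
G: |41| + |-35| = 41 + 35 = 76 blocks
H: |-24| + |-9| = 24 + 9 = 33 blocks
I: |24| + |-8| = 24 + 8 = 32 blocks
Threshold 8.7 blocks: none within range.

none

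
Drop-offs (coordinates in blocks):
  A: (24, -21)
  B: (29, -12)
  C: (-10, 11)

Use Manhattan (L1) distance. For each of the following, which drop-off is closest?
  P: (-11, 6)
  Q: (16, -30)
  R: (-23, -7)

P→C; Q→A; R→C

P at (-11, 6):
  A: |35| + |-27| = 35 + 27 = 62 blocks
  B: |40| + |-18| = 40 + 18 = 58 blocks
  C: |1| + |5| = 1 + 5 = 6 blocks
  → nearest: C (6 blocks)
Q at (16, -30):
  A: |8| + |9| = 8 + 9 = 17 blocks
  B: |13| + |18| = 13 + 18 = 31 blocks
  C: |-26| + |41| = 26 + 41 = 67 blocks
  → nearest: A (17 blocks)
R at (-23, -7):
  A: |47| + |-14| = 47 + 14 = 61 blocks
  B: |52| + |-5| = 52 + 5 = 57 blocks
  C: |13| + |18| = 13 + 18 = 31 blocks
  → nearest: C (31 blocks)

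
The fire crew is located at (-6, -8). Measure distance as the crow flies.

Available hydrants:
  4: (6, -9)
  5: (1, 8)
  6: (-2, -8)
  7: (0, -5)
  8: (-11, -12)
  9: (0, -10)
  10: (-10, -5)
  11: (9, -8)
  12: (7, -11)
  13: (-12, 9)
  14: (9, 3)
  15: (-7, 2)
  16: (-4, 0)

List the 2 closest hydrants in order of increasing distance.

6, 10

Distances from (-6, -8):
4: 12.0
5: 17.5
6: 4.0
7: 6.7
8: 6.4
9: 6.3
10: 5.0
11: 15.0
12: 13.3
13: 18.0
14: 18.6
15: 10.0
16: 8.2
Sorted: 6 (4.0) < 10 (5.0) < 9 (6.3) < 8 (6.4) < …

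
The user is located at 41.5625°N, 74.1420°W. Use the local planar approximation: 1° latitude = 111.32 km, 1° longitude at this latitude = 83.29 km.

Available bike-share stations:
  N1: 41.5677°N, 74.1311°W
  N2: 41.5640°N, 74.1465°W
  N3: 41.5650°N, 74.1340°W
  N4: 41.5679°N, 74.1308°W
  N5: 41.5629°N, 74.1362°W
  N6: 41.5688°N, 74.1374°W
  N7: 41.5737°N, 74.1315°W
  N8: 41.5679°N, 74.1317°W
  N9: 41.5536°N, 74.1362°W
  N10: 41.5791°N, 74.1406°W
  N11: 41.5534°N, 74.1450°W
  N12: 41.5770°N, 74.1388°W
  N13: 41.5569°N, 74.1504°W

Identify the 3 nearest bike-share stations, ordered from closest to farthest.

N2, N5, N3

Distances from 41.5625°N, 74.1420°W:
N1: √((0.0052·111.32)² + (0.0109·83.29)²) = √(0.335084 + 0.824212) = 1.0767 km
N2: √((0.0015·111.32)² + (-0.0045·83.29)²) = √(0.027882 + 0.140479) = 0.4103 km
N3: √((0.0025·111.32)² + (0.0080·83.29)²) = √(0.077451 + 0.443982) = 0.7221 km
N4: √((0.0054·111.32)² + (0.0112·83.29)²) = √(0.361355 + 0.870205) = 1.1098 km
N5: √((0.0004·111.32)² + (0.0058·83.29)²) = √(0.001983 + 0.233368) = 0.4851 km
N6: √((0.0063·111.32)² + (0.0046·83.29)²) = √(0.491844 + 0.146792) = 0.7991 km
N7: √((0.0112·111.32)² + (0.0105·83.29)²) = √(1.554470 + 0.764829) = 1.5229 km
N8: √((0.0054·111.32)² + (0.0103·83.29)²) = √(0.361355 + 0.735970) = 1.0475 km
N9: √((-0.0089·111.32)² + (0.0058·83.29)²) = √(0.981582 + 0.233368) = 1.1022 km
N10: √((0.0166·111.32)² + (0.0014·83.29)²) = √(3.414779 + 0.013597) = 1.8516 km
N11: √((-0.0091·111.32)² + (-0.0030·83.29)²) = √(1.026193 + 0.062435) = 1.0434 km
N12: √((0.0145·111.32)² + (0.0032·83.29)²) = √(2.605448 + 0.071037) = 1.6360 km
N13: √((-0.0056·111.32)² + (-0.0084·83.29)²) = √(0.388618 + 0.489491) = 0.9371 km
Sorted: N2 (0.4103 km) < N5 (0.4851 km) < N3 (0.7221 km) < N6 (0.7991 km) < N13 (0.9371 km) < …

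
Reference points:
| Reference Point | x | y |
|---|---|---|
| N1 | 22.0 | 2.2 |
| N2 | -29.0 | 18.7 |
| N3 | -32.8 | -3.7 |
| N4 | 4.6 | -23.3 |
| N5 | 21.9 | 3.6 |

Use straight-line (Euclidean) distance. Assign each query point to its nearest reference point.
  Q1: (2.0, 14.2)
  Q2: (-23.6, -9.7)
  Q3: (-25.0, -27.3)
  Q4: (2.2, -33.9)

Q1→N5; Q2→N3; Q3→N3; Q4→N4

Q1 at (2.0, 14.2):
  N1: √((20.0)² + (-12.0)²) = √(400.0000 + 144.0000) = 23.32
  N2: √((-31.0)² + (4.5)²) = √(961.0000 + 20.2500) = 31.32
  N3: √((-34.8)² + (-17.9)²) = √(1211.0400 + 320.4100) = 39.13
  N4: √((2.6)² + (-37.5)²) = √(6.7600 + 1406.2500) = 37.59
  N5: √((19.9)² + (-10.6)²) = √(396.0100 + 112.3600) = 22.55
  → nearest: N5 (22.55)
Q2 at (-23.6, -9.7):
  N1: √((45.6)² + (11.9)²) = √(2079.3600 + 141.6100) = 47.13
  N2: √((-5.4)² + (28.4)²) = √(29.1600 + 806.5600) = 28.91
  N3: √((-9.2)² + (6.0)²) = √(84.6400 + 36.0000) = 10.98
  N4: √((28.2)² + (-13.6)²) = √(795.2400 + 184.9600) = 31.31
  N5: √((45.5)² + (13.3)²) = √(2070.2500 + 176.8900) = 47.40
  → nearest: N3 (10.98)
Q3 at (-25.0, -27.3):
  N1: √((47.0)² + (29.5)²) = √(2209.0000 + 870.2500) = 55.49
  N2: √((-4.0)² + (46.0)²) = √(16.0000 + 2116.0000) = 46.17
  N3: √((-7.8)² + (23.6)²) = √(60.8400 + 556.9600) = 24.86
  N4: √((29.6)² + (4.0)²) = √(876.1600 + 16.0000) = 29.87
  N5: √((46.9)² + (30.9)²) = √(2199.6100 + 954.8100) = 56.16
  → nearest: N3 (24.86)
Q4 at (2.2, -33.9):
  N1: √((19.8)² + (36.1)²) = √(392.0400 + 1303.2100) = 41.17
  N2: √((-31.2)² + (52.6)²) = √(973.4400 + 2766.7600) = 61.16
  N3: √((-35.0)² + (30.2)²) = √(1225.0000 + 912.0400) = 46.23
  N4: √((2.4)² + (10.6)²) = √(5.7600 + 112.3600) = 10.87
  N5: √((19.7)² + (37.5)²) = √(388.0900 + 1406.2500) = 42.36
  → nearest: N4 (10.87)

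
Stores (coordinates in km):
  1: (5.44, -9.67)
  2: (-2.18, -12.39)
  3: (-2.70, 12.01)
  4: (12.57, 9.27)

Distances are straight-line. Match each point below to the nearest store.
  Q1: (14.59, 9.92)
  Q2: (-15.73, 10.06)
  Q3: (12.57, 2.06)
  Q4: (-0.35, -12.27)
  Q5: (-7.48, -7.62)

Q1 at (14.59, 9.92):
  1: √((-9.15)² + (-19.59)²) = √(83.72250 + 383.76810) = 21.622 km
  2: √((-16.77)² + (-22.31)²) = √(281.23290 + 497.73610) = 27.910 km
  3: √((-17.29)² + (2.09)²) = √(298.94410 + 4.36810) = 17.416 km
  4: √((-2.02)² + (-0.65)²) = √(4.08040 + 0.42250) = 2.122 km
  → nearest: 4 (2.122 km)
Q2 at (-15.73, 10.06):
  1: √((21.17)² + (-19.73)²) = √(448.16890 + 389.27290) = 28.939 km
  2: √((13.55)² + (-22.45)²) = √(183.60250 + 504.00250) = 26.222 km
  3: √((13.03)² + (1.95)²) = √(169.78090 + 3.80250) = 13.175 km
  4: √((28.30)² + (-0.79)²) = √(800.89000 + 0.62410) = 28.311 km
  → nearest: 3 (13.175 km)
Q3 at (12.57, 2.06):
  1: √((-7.13)² + (-11.73)²) = √(50.83690 + 137.59290) = 13.727 km
  2: √((-14.75)² + (-14.45)²) = √(217.56250 + 208.80250) = 20.649 km
  3: √((-15.27)² + (9.95)²) = √(233.17290 + 99.00250) = 18.226 km
  4: √((0.00)² + (7.21)²) = √(0.00000 + 51.98410) = 7.210 km
  → nearest: 4 (7.210 km)
Q4 at (-0.35, -12.27):
  1: √((5.79)² + (2.60)²) = √(33.52410 + 6.76000) = 6.347 km
  2: √((-1.83)² + (-0.12)²) = √(3.34890 + 0.01440) = 1.834 km
  3: √((-2.35)² + (24.28)²) = √(5.52250 + 589.51840) = 24.393 km
  4: √((12.92)² + (21.54)²) = √(166.92640 + 463.97160) = 25.118 km
  → nearest: 2 (1.834 km)
Q5 at (-7.48, -7.62):
  1: √((12.92)² + (-2.05)²) = √(166.92640 + 4.20250) = 13.082 km
  2: √((5.30)² + (-4.77)²) = √(28.09000 + 22.75290) = 7.130 km
  3: √((4.78)² + (19.63)²) = √(22.84840 + 385.33690) = 20.204 km
  4: √((20.05)² + (16.89)²) = √(402.00250 + 285.27210) = 26.216 km
  → nearest: 2 (7.130 km)

Q1→4; Q2→3; Q3→4; Q4→2; Q5→2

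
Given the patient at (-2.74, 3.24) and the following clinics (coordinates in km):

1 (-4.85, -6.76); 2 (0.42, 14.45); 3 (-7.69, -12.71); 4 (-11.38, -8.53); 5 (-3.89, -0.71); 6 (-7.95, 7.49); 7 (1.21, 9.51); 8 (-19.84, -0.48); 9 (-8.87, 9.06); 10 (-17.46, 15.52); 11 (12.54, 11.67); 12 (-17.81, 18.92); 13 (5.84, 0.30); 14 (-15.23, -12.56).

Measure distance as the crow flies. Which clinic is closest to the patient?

5

Distances from (-2.74, 3.24):
1: √((-2.11)² + (-10.00)²) = √(4.4521 + 100.0000) = 10.22 km
2: √((3.16)² + (11.21)²) = √(9.9856 + 125.6641) = 11.65 km
3: √((-4.95)² + (-15.95)²) = √(24.5025 + 254.4025) = 16.70 km
4: √((-8.64)² + (-11.77)²) = √(74.6496 + 138.5329) = 14.60 km
5: √((-1.15)² + (-3.95)²) = √(1.3225 + 15.6025) = 4.11 km
6: √((-5.21)² + (4.25)²) = √(27.1441 + 18.0625) = 6.72 km
7: √((3.95)² + (6.27)²) = √(15.6025 + 39.3129) = 7.41 km
8: √((-17.10)² + (-3.72)²) = √(292.4100 + 13.8384) = 17.50 km
9: √((-6.13)² + (5.82)²) = √(37.5769 + 33.8724) = 8.45 km
10: √((-14.72)² + (12.28)²) = √(216.6784 + 150.7984) = 19.17 km
11: √((15.28)² + (8.43)²) = √(233.4784 + 71.0649) = 17.45 km
12: √((-15.07)² + (15.68)²) = √(227.1049 + 245.8624) = 21.75 km
13: √((8.58)² + (-2.94)²) = √(73.6164 + 8.6436) = 9.07 km
14: √((-12.49)² + (-15.80)²) = √(156.0001 + 249.6400) = 20.14 km
Minimum: 5 at 4.11 km.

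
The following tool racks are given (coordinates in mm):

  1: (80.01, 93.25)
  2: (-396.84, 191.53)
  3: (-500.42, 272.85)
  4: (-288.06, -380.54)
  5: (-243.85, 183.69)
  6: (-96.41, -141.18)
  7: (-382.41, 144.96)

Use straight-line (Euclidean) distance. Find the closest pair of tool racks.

2 and 7

Pairwise distances:
2–7: 48.75 mm
2–3: 131.69 mm
5–7: 143.87 mm
2–5: 153.19 mm
3–7: 174.02 mm
3–5: 271.62 mm
1–6: 293.40 mm
4–6: 306.63 mm
1–5: 336.25 mm
5–6: 356.76 mm
6–7: 404.56 mm
2–6: 448.28 mm
1–7: 465.30 mm
1–2: 486.87 mm
4–7: 533.90 mm
4–5: 565.96 mm
3–6: 578.49 mm
2–4: 582.32 mm
1–4: 599.96 mm
1–3: 607.58 mm
3–4: 687.03 mm
Closest pair: 2–7 at 48.75 mm.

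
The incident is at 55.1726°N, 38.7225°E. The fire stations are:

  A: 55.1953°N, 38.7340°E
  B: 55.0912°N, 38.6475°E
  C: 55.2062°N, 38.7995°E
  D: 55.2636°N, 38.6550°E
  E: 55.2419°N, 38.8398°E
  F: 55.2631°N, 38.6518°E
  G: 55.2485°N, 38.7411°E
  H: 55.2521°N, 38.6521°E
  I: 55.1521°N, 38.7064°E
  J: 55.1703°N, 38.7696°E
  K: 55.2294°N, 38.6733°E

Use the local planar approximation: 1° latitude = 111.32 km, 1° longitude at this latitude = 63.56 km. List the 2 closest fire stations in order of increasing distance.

Distances from 55.1726°N, 38.7225°E:
A: √((0.0227·111.32)² + (0.0115·63.56)²) = √(6.385547 + 0.534273) = 2.6306 km
B: √((-0.0814·111.32)² + (-0.0750·63.56)²) = √(82.109840 + 22.724289) = 10.2389 km
C: √((0.0336·111.32)² + (0.0770·63.56)²) = √(13.990233 + 23.952411) = 6.1598 km
D: √((0.0910·111.32)² + (-0.0675·63.56)²) = √(102.619331 + 18.406674) = 11.0012 km
E: √((0.0693·111.32)² + (0.1173·63.56)²) = √(59.513140 + 55.585792) = 10.7284 km
F: √((0.0905·111.32)² + (-0.0707·63.56)²) = √(101.494744 + 20.193268) = 11.0312 km
G: √((0.0759·111.32)² + (0.0186·63.56)²) = √(71.388778 + 1.397635) = 8.5315 km
H: √((0.0795·111.32)² + (-0.0704·63.56)²) = √(78.321438 + 20.022260) = 9.9168 km
I: √((-0.0205·111.32)² + (-0.0161·63.56)²) = √(5.207798 + 1.047176) = 2.5010 km
J: √((-0.0023·111.32)² + (0.0471·63.56)²) = √(0.065554 + 8.962096) = 3.0046 km
K: √((0.0568·111.32)² + (-0.0492·63.56)²) = √(39.980025 + 9.779080) = 7.0540 km
Sorted: I (2.5010 km) < A (2.6306 km) < J (3.0046 km) < C (6.1598 km) < …

I, A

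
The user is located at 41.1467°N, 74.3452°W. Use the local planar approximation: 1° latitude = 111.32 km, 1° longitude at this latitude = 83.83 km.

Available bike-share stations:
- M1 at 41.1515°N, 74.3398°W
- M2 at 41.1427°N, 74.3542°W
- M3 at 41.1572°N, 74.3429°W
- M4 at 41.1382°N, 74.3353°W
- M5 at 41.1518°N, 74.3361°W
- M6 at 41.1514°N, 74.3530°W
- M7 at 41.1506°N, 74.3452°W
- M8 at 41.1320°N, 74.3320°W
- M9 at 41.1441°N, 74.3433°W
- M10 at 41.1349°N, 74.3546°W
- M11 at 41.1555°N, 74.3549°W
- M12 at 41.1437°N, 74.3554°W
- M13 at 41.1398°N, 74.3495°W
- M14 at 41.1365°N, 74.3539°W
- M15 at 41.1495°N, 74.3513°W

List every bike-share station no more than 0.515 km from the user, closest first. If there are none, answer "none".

Distances from 41.1467°N, 74.3452°W:
M1: 0.7003 km
M2: 0.8761 km
M3: 1.1847 km
M4: 1.2586 km
M5: 0.9509 km
M6: 0.8374 km
M7: 0.4341 km
M8: 1.9754 km
M9: 0.3304 km
M10: 1.5318 km
M11: 1.2731 km
M12: 0.9180 km
M13: 0.8485 km
M14: 1.3495 km
M15: 0.5989 km
Threshold 0.515 km: M9 (0.3304 km), M7 (0.4341 km) are within range.

M9, M7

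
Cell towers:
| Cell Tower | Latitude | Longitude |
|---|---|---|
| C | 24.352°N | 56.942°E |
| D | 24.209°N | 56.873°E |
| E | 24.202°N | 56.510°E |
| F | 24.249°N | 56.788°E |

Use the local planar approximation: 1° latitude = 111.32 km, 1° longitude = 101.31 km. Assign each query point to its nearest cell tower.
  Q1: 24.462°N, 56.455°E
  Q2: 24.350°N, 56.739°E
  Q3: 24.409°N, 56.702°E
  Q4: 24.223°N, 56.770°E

Q1→E; Q2→F; Q3→F; Q4→F

Q1 at 24.462°N, 56.455°E:
  C: 50.835 km
  D: 50.858 km
  E: 29.475 km
  F: 41.235 km
  → nearest: E (29.475 km)
Q2 at 24.350°N, 56.739°E:
  C: 20.567 km
  D: 20.752 km
  E: 28.455 km
  F: 12.290 km
  → nearest: F (12.290 km)
Q3 at 24.409°N, 56.702°E:
  C: 25.129 km
  D: 28.210 km
  E: 30.155 km
  F: 19.828 km
  → nearest: F (19.828 km)
Q4 at 24.223°N, 56.770°E:
  C: 22.580 km
  D: 10.551 km
  E: 26.444 km
  F: 3.421 km
  → nearest: F (3.421 km)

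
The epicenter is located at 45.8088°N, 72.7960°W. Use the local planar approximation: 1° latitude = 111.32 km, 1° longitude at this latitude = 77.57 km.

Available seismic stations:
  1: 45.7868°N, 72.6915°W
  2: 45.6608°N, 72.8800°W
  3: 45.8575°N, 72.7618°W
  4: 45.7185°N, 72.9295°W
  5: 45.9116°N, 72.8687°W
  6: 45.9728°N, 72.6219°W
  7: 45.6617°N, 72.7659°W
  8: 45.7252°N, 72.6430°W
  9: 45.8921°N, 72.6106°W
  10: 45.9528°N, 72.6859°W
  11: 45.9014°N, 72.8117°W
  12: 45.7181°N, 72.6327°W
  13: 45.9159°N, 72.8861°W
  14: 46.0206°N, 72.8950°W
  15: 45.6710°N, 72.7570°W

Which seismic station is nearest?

Distances from 45.8088°N, 72.7960°W:
1: 8.4679 km
2: 17.7171 km
3: 6.0356 km
4: 14.4321 km
5: 12.7578 km
6: 22.7086 km
7: 16.5408 km
8: 15.0819 km
9: 17.1118 km
10: 18.1632 km
11: 10.3799 km
12: 16.1988 km
13: 13.8199 km
14: 24.7967 km
15: 15.6354 km
Minimum: 3 at 6.0356 km.

3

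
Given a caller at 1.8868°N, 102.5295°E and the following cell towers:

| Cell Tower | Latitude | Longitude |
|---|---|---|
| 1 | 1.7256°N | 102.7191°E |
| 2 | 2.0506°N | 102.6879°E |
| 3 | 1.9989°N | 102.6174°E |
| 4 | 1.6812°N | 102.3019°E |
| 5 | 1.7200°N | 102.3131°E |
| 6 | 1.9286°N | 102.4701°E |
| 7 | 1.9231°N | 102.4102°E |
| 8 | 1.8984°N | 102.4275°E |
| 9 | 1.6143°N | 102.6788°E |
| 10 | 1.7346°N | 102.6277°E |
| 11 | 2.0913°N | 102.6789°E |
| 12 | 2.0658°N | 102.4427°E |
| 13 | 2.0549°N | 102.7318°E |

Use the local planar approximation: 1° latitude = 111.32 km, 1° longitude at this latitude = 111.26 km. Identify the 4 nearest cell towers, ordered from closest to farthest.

Distances from 1.8868°N, 102.5295°E:
1: 27.6949 km
2: 25.3590 km
3: 15.8546 km
4: 34.1332 km
5: 30.4050 km
6: 8.0826 km
7: 13.8748 km
8: 11.4218 km
9: 34.5850 km
10: 20.1602 km
11: 28.1876 km
12: 22.1432 km
13: 29.2708 km
Sorted: 6 (8.0826 km) < 8 (11.4218 km) < 7 (13.8748 km) < 3 (15.8546 km) < 10 (20.1602 km) < 12 (22.1432 km) < …

6, 8, 7, 3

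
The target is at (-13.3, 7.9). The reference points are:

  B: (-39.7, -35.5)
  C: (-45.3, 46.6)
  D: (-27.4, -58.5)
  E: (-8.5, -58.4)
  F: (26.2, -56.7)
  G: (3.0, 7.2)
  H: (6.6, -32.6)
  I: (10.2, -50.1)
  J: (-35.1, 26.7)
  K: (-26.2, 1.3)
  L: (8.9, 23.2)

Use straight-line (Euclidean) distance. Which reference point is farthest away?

Distances from (-13.3, 7.9):
B: 50.8
C: 50.2
D: 67.9
E: 66.5
F: 75.7
G: 16.3
H: 45.1
I: 62.6
J: 28.8
K: 14.5
L: 27.0
Maximum: F at 75.7.

F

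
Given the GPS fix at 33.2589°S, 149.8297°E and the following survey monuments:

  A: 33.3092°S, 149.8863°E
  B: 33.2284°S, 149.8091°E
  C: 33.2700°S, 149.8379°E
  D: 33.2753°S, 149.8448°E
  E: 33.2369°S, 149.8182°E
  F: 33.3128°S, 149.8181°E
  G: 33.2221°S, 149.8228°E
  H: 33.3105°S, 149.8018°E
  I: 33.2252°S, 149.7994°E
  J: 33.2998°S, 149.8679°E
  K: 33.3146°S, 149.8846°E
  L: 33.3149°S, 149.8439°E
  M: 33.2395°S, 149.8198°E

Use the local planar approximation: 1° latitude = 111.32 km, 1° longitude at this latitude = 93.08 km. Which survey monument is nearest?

Distances from 33.2589°S, 149.8297°E:
A: 7.6882 km
B: 3.8993 km
C: 1.4524 km
D: 2.3040 km
E: 2.6728 km
F: 6.0965 km
G: 4.1466 km
H: 6.3039 km
I: 4.6934 km
J: 5.7769 km
K: 8.0349 km
L: 6.3725 km
M: 2.3480 km
Minimum: C at 1.4524 km.

C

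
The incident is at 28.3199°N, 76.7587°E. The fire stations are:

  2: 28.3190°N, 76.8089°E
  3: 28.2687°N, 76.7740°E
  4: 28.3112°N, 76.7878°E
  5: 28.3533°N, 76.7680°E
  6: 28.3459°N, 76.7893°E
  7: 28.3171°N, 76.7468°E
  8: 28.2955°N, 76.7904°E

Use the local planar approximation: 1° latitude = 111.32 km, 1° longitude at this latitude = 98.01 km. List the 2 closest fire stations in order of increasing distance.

Distances from 28.3199°N, 76.7587°E:
2: √((-0.0009·111.32)² + (0.0502·98.01)²) = √(0.010038 + 24.207404) = 4.9211 km
3: √((-0.0512·111.32)² + (0.0153·98.01)²) = √(32.485258 + 2.248659) = 5.8935 km
4: √((-0.0087·111.32)² + (0.0291·98.01)²) = √(0.937961 + 8.134423) = 3.0120 km
5: √((0.0334·111.32)² + (0.0093·98.01)²) = √(13.824178 + 0.830819) = 3.8282 km
6: √((0.0260·111.32)² + (0.0306·98.01)²) = √(8.377088 + 8.994637) = 4.1679 km
7: √((-0.0028·111.32)² + (-0.0119·98.01)²) = √(0.097154 + 1.360300) = 1.2073 km
8: √((-0.0244·111.32)² + (0.0317·98.01)²) = √(7.377786 + 9.652933) = 4.1268 km
Sorted: 7 (1.2073 km) < 4 (3.0120 km) < 5 (3.8282 km) < 8 (4.1268 km) < …

7, 4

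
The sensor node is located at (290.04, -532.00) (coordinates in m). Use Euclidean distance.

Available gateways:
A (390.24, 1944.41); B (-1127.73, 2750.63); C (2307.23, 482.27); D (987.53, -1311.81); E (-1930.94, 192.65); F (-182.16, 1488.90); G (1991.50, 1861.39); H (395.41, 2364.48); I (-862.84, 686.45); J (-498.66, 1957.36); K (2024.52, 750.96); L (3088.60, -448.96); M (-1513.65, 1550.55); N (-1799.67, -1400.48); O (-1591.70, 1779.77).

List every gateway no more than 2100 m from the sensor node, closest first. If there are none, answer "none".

D, I, F

Distances from (290.04, -532.00):
A: √((100.20)² + (2476.41)²) = √(10040.0400 + 6132606.4881) = 2478.44 m
B: √((-1417.77)² + (3282.63)²) = √(2010071.7729 + 10775659.7169) = 3575.71 m
C: √((2017.19)² + (1014.27)²) = √(4069055.4961 + 1028743.6329) = 2257.83 m
D: √((697.49)² + (-779.81)²) = √(486492.3001 + 608103.6361) = 1046.23 m
E: √((-2220.98)² + (724.65)²) = √(4932752.1604 + 525117.6225) = 2336.21 m
F: √((-472.20)² + (2020.90)²) = √(222972.8400 + 4084036.8100) = 2075.33 m
G: √((1701.46)² + (2393.39)²) = √(2894966.1316 + 5728315.6921) = 2936.54 m
H: √((105.37)² + (2896.48)²) = √(11102.8369 + 8389596.3904) = 2898.40 m
I: √((-1152.88)² + (1218.45)²) = √(1329132.2944 + 1484620.4025) = 1677.42 m
J: √((-788.70)² + (2489.36)²) = √(622047.6900 + 6196913.2096) = 2611.31 m
K: √((1734.48)² + (1282.96)²) = √(3008420.8704 + 1645986.3616) = 2157.41 m
L: √((2798.56)² + (83.04)²) = √(7831938.0736 + 6895.6416) = 2799.79 m
M: √((-1803.69)² + (2082.55)²) = √(3253297.6161 + 4337014.5025) = 2755.05 m
N: √((-2089.71)² + (-868.48)²) = √(4366887.8841 + 754257.5104) = 2262.99 m
O: √((-1881.74)² + (2311.77)²) = √(3540945.4276 + 5344280.5329) = 2980.81 m
Threshold 2100 m: D (1046.23 m), I (1677.42 m), F (2075.33 m) are within range.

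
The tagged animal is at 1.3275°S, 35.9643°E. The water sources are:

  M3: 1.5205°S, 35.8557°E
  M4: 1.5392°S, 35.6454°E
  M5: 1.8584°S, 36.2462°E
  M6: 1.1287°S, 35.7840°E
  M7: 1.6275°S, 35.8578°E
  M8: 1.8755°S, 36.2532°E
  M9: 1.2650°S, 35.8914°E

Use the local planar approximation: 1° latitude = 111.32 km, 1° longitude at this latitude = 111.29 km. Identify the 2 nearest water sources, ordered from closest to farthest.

M9, M3

Distances from 1.3275°S, 35.9643°E:
M3: 24.6509 km
M4: 42.6022 km
M5: 66.9106 km
M6: 29.8728 km
M7: 35.4369 km
M8: 68.9575 km
M9: 10.6878 km
Sorted: M9 (10.6878 km) < M3 (24.6509 km) < M6 (29.8728 km) < M7 (35.4369 km) < …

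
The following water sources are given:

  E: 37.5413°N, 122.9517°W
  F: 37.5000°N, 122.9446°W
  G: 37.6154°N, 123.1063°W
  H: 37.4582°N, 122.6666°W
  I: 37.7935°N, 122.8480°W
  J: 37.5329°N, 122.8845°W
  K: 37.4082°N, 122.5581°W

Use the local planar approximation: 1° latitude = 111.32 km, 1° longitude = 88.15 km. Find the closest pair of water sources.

Pairwise distances:
E–F: 4.6399 km
E–G: 15.9300 km
E–H: 26.7800 km
E–I: 29.5256 km
E–J: 5.9970 km
E–K: 37.7271 km
F–G: 19.1886 km
F–H: 24.9436 km
F–I: 33.7638 km
F–J: 6.4405 km
F–K: 35.5696 km
G–H: 42.5269 km
G–I: 30.1912 km
G–J: 21.6012 km
G–K: 53.5463 km
H–I: 40.6066 km
H–J: 20.9307 km
H–K: 11.0660 km
I–J: 29.1879 km
I–K: 49.9273 km
J–K: 31.9458 km
Closest pair: E–F at 4.6399 km.

E and F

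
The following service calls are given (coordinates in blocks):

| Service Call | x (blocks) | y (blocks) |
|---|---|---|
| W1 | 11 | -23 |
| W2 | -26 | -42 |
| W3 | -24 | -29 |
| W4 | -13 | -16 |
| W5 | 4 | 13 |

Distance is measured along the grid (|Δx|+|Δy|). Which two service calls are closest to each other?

Pairwise distances:
W1–W2: |-37| + |-19| = 37 + 19 = 56 blocks
W1–W3: |-35| + |-6| = 35 + 6 = 41 blocks
W1–W4: |-24| + |7| = 24 + 7 = 31 blocks
W1–W5: |-7| + |36| = 7 + 36 = 43 blocks
W2–W3: |2| + |13| = 2 + 13 = 15 blocks
W2–W4: |13| + |26| = 13 + 26 = 39 blocks
W2–W5: |30| + |55| = 30 + 55 = 85 blocks
W3–W4: |11| + |13| = 11 + 13 = 24 blocks
W3–W5: |28| + |42| = 28 + 42 = 70 blocks
W4–W5: |17| + |29| = 17 + 29 = 46 blocks
Closest pair: W2–W3 at 15 blocks.

W2 and W3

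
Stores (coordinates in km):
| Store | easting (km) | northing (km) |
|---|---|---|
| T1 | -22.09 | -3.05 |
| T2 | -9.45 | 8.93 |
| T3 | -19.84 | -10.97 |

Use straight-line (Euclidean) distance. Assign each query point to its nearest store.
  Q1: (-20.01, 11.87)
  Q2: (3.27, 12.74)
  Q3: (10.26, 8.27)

Q1→T2; Q2→T2; Q3→T2

Q1 at (-20.01, 11.87):
  T1: 15.06 km
  T2: 10.96 km
  T3: 22.84 km
  → nearest: T2 (10.96 km)
Q2 at (3.27, 12.74):
  T1: 29.87 km
  T2: 13.28 km
  T3: 33.11 km
  → nearest: T2 (13.28 km)
Q3 at (10.26, 8.27):
  T1: 34.27 km
  T2: 19.72 km
  T3: 35.72 km
  → nearest: T2 (19.72 km)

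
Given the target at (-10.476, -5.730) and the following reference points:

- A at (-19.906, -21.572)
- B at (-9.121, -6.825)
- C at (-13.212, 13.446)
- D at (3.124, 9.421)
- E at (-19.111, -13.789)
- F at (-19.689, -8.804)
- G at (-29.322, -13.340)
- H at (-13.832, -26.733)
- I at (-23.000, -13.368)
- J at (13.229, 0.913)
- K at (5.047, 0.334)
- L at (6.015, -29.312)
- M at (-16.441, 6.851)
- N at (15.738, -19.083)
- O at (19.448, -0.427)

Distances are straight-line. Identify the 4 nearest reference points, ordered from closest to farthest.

B, F, E, M

Distances from (-10.476, -5.730):
A: √((-9.430)² + (-15.842)²) = √(88.92490 + 250.96896) = 18.436
B: √((1.355)² + (-1.095)²) = √(1.83603 + 1.19902) = 1.742
C: √((-2.736)² + (19.176)²) = √(7.48570 + 367.71898) = 19.370
D: √((13.600)² + (15.151)²) = √(184.96000 + 229.55280) = 20.360
E: √((-8.635)² + (-8.059)²) = √(74.56323 + 64.94748) = 11.811
F: √((-9.213)² + (-3.074)²) = √(84.87937 + 9.44948) = 9.712
G: √((-18.846)² + (-7.610)²) = √(355.17172 + 57.91210) = 20.324
H: √((-3.356)² + (-21.003)²) = √(11.26274 + 441.12601) = 21.269
I: √((-12.524)² + (-7.638)²) = √(156.85058 + 58.33904) = 14.669
J: √((23.705)² + (6.643)²) = √(561.92702 + 44.12945) = 24.618
K: √((15.523)² + (6.064)²) = √(240.96353 + 36.77210) = 16.665
L: √((16.491)² + (-23.582)²) = √(271.95308 + 556.11072) = 28.776
M: √((-5.965)² + (12.581)²) = √(35.58122 + 158.28156) = 13.923
N: √((26.214)² + (-13.353)²) = √(687.17380 + 178.30261) = 29.419
O: √((29.924)² + (5.303)²) = √(895.44578 + 28.12181) = 30.390
Sorted: B (1.742) < F (9.712) < E (11.811) < M (13.923) < I (14.669) < K (16.665) < …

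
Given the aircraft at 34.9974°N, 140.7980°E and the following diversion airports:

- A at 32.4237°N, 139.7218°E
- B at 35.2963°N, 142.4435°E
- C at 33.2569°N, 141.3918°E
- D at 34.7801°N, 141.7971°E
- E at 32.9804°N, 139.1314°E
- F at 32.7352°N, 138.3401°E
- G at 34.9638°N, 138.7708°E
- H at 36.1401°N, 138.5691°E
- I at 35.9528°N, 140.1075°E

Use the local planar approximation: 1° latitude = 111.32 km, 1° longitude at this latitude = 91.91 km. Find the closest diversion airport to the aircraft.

Distances from 34.9974°N, 140.7980°E:
A: √((-2.5737·111.32)² + (-1.0762·91.91)²) = √(82084.704750 + 9783.888791) = 303.0983 km
B: √((0.2989·111.32)² + (1.6455·91.91)²) = √(1107.128997 + 22872.903909) = 154.8549 km
C: √((-1.7405·111.32)² + (0.5938·91.91)²) = √(37540.015756 + 2978.557022) = 201.2923 km
D: √((-0.2173·111.32)² + (0.9991·91.91)²) = √(585.148166 + 8432.249536) = 94.9600 km
E: √((-2.0170·111.32)² + (-1.6666·91.91)²) = √(50414.816612 + 23463.256438) = 271.8052 km
F: √((-2.2622·111.32)² + (-2.4579·91.91)²) = √(63417.393964 + 51033.335141) = 338.3057 km
G: √((-0.0336·111.32)² + (-2.0272·91.91)²) = √(13.990233 + 34715.124513) = 186.3575 km
H: √((1.1427·111.32)² + (-2.2289·91.91)²) = √(16181.204630 + 41966.881698) = 241.1391 km
I: √((0.9554·111.32)² + (-0.6905·91.91)²) = √(11311.413252 + 4027.660891) = 123.8510 km
Minimum: D at 94.9600 km.

D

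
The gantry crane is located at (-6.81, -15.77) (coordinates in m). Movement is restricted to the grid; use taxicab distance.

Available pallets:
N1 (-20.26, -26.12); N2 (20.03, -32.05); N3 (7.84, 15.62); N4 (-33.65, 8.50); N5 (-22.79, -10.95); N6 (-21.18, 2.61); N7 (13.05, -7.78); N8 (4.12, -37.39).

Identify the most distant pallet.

Distances from (-6.81, -15.77):
N1: |-13.45| + |-10.35| = 13.45 + 10.35 = 23.80 m
N2: |26.84| + |-16.28| = 26.84 + 16.28 = 43.12 m
N3: |14.65| + |31.39| = 14.65 + 31.39 = 46.04 m
N4: |-26.84| + |24.27| = 26.84 + 24.27 = 51.11 m
N5: |-15.98| + |4.82| = 15.98 + 4.82 = 20.80 m
N6: |-14.37| + |18.38| = 14.37 + 18.38 = 32.75 m
N7: |19.86| + |7.99| = 19.86 + 7.99 = 27.85 m
N8: |10.93| + |-21.62| = 10.93 + 21.62 = 32.55 m
Maximum: N4 at 51.11 m.

N4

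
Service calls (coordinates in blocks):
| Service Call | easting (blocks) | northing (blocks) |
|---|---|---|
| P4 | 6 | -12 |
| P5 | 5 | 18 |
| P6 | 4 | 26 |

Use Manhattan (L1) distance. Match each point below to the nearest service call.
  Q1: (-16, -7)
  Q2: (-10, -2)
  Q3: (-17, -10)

Q1 at (-16, -7):
  P4: |22| + |-5| = 22 + 5 = 27 blocks
  P5: |21| + |25| = 21 + 25 = 46 blocks
  P6: |20| + |33| = 20 + 33 = 53 blocks
  → nearest: P4 (27 blocks)
Q2 at (-10, -2):
  P4: |16| + |-10| = 16 + 10 = 26 blocks
  P5: |15| + |20| = 15 + 20 = 35 blocks
  P6: |14| + |28| = 14 + 28 = 42 blocks
  → nearest: P4 (26 blocks)
Q3 at (-17, -10):
  P4: |23| + |-2| = 23 + 2 = 25 blocks
  P5: |22| + |28| = 22 + 28 = 50 blocks
  P6: |21| + |36| = 21 + 36 = 57 blocks
  → nearest: P4 (25 blocks)

Q1→P4; Q2→P4; Q3→P4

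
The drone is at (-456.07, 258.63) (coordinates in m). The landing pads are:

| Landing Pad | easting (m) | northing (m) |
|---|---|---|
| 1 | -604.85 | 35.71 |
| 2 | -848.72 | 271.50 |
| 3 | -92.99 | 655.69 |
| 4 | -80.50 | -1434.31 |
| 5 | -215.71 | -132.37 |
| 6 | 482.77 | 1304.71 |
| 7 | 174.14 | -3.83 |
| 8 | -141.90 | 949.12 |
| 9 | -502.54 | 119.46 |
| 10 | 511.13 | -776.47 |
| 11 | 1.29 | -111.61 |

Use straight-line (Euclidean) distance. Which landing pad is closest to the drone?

9

Distances from (-456.07, 258.63):
1: √((-148.78)² + (-222.92)²) = √(22135.4884 + 49693.3264) = 268.01 m
2: √((-392.65)² + (12.87)²) = √(154174.0225 + 165.6369) = 392.86 m
3: √((363.08)² + (397.06)²) = √(131827.0864 + 157656.6436) = 538.04 m
4: √((375.57)² + (-1692.94)²) = √(141052.8249 + 2866045.8436) = 1734.10 m
5: √((240.36)² + (-391.00)²) = √(57772.9296 + 152881.0000) = 458.97 m
6: √((938.84)² + (1046.08)²) = √(881420.5456 + 1094283.3664) = 1405.60 m
7: √((630.21)² + (-262.46)²) = √(397164.6441 + 68885.2516) = 682.68 m
8: √((314.17)² + (690.49)²) = √(98702.7889 + 476776.4401) = 758.60 m
9: √((-46.47)² + (-139.17)²) = √(2159.4609 + 19368.2889) = 146.72 m
10: √((967.20)² + (-1035.10)²) = √(935475.8400 + 1071432.0100) = 1416.65 m
11: √((457.36)² + (-370.24)²) = √(209178.1696 + 137077.6576) = 588.44 m
Minimum: 9 at 146.72 m.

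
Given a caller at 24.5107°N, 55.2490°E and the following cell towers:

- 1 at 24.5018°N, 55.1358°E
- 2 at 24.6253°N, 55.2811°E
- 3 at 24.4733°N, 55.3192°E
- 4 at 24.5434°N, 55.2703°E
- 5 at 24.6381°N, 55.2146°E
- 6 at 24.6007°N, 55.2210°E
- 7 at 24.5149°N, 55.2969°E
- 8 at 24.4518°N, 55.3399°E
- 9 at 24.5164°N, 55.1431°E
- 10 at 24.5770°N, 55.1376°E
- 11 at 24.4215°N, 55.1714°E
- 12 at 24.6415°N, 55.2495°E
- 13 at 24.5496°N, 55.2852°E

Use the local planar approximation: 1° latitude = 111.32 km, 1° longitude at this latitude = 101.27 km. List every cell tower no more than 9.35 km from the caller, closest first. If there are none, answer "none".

Distances from 24.5107°N, 55.2490°E:
1: 11.5065 km
2: 13.1649 km
3: 8.2385 km
4: 4.2313 km
5: 14.6038 km
6: 10.4123 km
7: 4.8733 km
8: 11.3018 km
9: 10.7432 km
10: 13.4812 km
11: 12.6632 km
12: 14.5607 km
13: 5.6737 km
Threshold 9.35 km: 4 (4.2313 km), 7 (4.8733 km), 13 (5.6737 km), 3 (8.2385 km) are within range.

4, 7, 13, 3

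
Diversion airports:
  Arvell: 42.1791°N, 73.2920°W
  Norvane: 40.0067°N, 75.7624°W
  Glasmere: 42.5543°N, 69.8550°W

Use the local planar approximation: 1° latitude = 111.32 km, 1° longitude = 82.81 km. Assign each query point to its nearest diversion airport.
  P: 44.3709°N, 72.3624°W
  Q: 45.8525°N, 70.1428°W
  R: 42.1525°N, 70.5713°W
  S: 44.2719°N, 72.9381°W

P→Arvell; Q→Glasmere; R→Glasmere; S→Arvell

P at 44.3709°N, 72.3624°W:
  Arvell: 255.8469 km
  Norvane: 561.5126 km
  Glasmere: 289.8413 km
  → nearest: Arvell (255.8469 km)
Q at 45.8525°N, 70.1428°W:
  Arvell: 485.0019 km
  Norvane: 800.0253 km
  Glasmere: 367.9283 km
  → nearest: Glasmere (367.9283 km)
R at 42.1525°N, 70.5713°W:
  Arvell: 225.3206 km
  Norvane: 491.7841 km
  Glasmere: 74.2907 km
  → nearest: Glasmere (74.2907 km)
S at 44.2719°N, 72.9381°W:
  Arvell: 234.8066 km
  Norvane: 529.2797 km
  Glasmere: 318.9712 km
  → nearest: Arvell (234.8066 km)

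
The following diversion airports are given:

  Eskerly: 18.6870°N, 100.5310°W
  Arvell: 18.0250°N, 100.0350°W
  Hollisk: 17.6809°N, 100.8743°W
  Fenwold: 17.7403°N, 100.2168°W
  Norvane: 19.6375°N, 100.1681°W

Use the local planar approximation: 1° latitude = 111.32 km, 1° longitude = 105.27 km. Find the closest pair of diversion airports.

Pairwise distances:
Eskerly–Arvell: 90.3165 km
Eskerly–Hollisk: 117.6853 km
Eskerly–Fenwold: 110.4552 km
Eskerly–Norvane: 112.4950 km
Arvell–Hollisk: 96.2993 km
Arvell–Fenwold: 37.0230 km
Arvell–Norvane: 180.0495 km
Hollisk–Fenwold: 69.5302 km
Hollisk–Norvane: 230.1463 km
Fenwold–Norvane: 211.2585 km
Closest pair: Arvell–Fenwold at 37.0230 km.

Arvell and Fenwold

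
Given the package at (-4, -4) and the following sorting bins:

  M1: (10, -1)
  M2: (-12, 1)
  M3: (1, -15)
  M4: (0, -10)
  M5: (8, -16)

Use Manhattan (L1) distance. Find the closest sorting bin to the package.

M4

Distances from (-4, -4):
M1: 17
M2: 13
M3: 16
M4: 10
M5: 24
Minimum: M4 at 10.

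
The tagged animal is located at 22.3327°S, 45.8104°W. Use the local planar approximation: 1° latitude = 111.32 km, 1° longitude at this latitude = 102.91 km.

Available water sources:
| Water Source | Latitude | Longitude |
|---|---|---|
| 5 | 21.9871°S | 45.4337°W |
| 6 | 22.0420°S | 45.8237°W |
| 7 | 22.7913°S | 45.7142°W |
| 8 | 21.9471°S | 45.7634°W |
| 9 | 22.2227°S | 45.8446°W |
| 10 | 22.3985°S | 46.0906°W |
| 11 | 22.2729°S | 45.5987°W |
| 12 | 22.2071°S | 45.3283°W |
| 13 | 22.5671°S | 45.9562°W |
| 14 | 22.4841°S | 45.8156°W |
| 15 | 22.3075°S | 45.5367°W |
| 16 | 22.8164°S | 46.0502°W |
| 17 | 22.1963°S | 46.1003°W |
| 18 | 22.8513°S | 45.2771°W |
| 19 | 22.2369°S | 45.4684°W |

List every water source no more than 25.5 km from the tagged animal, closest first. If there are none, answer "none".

9, 14, 11

Distances from 22.3327°S, 45.8104°W:
5: 54.6162 km
6: 32.3897 km
7: 52.0024 km
8: 43.1966 km
9: 12.7410 km
10: 29.7512 km
11: 22.7804 km
12: 51.5454 km
13: 30.0997 km
14: 16.8623 km
15: 28.3058 km
16: 59.2312 km
17: 33.4754 km
18: 79.6545 km
19: 36.7755 km
Threshold 25.5 km: 9 (12.7410 km), 14 (16.8623 km), 11 (22.7804 km) are within range.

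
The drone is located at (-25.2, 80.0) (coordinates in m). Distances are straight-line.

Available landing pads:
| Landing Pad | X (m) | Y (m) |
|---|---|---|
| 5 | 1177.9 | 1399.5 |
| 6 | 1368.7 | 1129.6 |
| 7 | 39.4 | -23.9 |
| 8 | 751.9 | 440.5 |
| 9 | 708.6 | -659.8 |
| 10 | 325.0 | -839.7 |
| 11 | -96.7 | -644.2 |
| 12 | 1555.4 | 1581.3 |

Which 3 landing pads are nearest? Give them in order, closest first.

7, 11, 8

Distances from (-25.2, 80.0):
5: √((1203.1)² + (1319.5)²) = √(1447449.610 + 1741080.250) = 1785.6 m
6: √((1393.9)² + (1049.6)²) = √(1942957.210 + 1101660.160) = 1744.9 m
7: √((64.6)² + (-103.9)²) = √(4173.160 + 10795.210) = 122.3 m
8: √((777.1)² + (360.5)²) = √(603884.410 + 129960.250) = 856.6 m
9: √((733.8)² + (-739.8)²) = √(538462.440 + 547304.040) = 1042.0 m
10: √((350.2)² + (-919.7)²) = √(122640.040 + 845848.090) = 984.1 m
11: √((-71.5)² + (-724.2)²) = √(5112.250 + 524465.640) = 727.7 m
12: √((1580.6)² + (1501.3)²) = √(2498296.360 + 2253901.690) = 2180.0 m
Sorted: 7 (122.3 m) < 11 (727.7 m) < 8 (856.6 m) < 10 (984.1 m) < 9 (1042.0 m) < …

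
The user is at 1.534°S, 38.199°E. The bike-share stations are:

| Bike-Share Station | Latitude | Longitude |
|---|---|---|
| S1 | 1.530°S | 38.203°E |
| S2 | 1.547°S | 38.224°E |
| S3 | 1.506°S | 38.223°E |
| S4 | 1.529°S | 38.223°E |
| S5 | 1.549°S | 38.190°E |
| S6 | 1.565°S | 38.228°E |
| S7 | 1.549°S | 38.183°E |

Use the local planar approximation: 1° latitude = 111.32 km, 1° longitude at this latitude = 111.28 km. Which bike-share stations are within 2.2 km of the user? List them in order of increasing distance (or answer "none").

S1, S5

Distances from 1.534°S, 38.199°E:
S1: √((0.004·111.32)² + (0.004·111.28)²) = √(0.19827 + 0.19813) = 0.630 km
S2: √((-0.013·111.32)² + (0.025·111.28)²) = √(2.09427 + 7.73952) = 3.136 km
S3: √((0.028·111.32)² + (0.024·111.28)²) = √(9.71544 + 7.13275) = 4.105 km
S4: √((0.005·111.32)² + (0.024·111.28)²) = √(0.30980 + 7.13275) = 2.728 km
S5: √((-0.015·111.32)² + (-0.009·111.28)²) = √(2.78823 + 1.00304) = 1.947 km
S6: √((-0.031·111.32)² + (0.029·111.28)²) = √(11.90885 + 10.41430) = 4.725 km
S7: √((-0.015·111.32)² + (-0.016·111.28)²) = √(2.78823 + 3.17011) = 2.441 km
Threshold 2.2 km: S1 (0.630 km), S5 (1.947 km) are within range.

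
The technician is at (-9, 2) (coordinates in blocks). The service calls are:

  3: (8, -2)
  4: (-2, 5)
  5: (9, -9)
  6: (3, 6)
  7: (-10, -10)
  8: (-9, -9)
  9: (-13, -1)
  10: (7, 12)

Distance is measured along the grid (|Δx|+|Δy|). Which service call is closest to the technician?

9

Distances from (-9, 2):
3: |17| + |-4| = 17 + 4 = 21 blocks
4: |7| + |3| = 7 + 3 = 10 blocks
5: |18| + |-11| = 18 + 11 = 29 blocks
6: |12| + |4| = 12 + 4 = 16 blocks
7: |-1| + |-12| = 1 + 12 = 13 blocks
8: |0| + |-11| = 0 + 11 = 11 blocks
9: |-4| + |-3| = 4 + 3 = 7 blocks
10: |16| + |10| = 16 + 10 = 26 blocks
Minimum: 9 at 7 blocks.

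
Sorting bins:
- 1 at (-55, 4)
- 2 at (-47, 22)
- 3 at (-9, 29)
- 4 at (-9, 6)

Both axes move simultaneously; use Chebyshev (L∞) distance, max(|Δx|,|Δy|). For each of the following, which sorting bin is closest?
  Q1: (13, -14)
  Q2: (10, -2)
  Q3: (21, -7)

Q1 at (13, -14):
  1: max(|-68|, |18|) = 68
  2: max(|-60|, |36|) = 60
  3: max(|-22|, |43|) = 43
  4: max(|-22|, |20|) = 22
  → nearest: 4 (22)
Q2 at (10, -2):
  1: max(|-65|, |6|) = 65
  2: max(|-57|, |24|) = 57
  3: max(|-19|, |31|) = 31
  4: max(|-19|, |8|) = 19
  → nearest: 4 (19)
Q3 at (21, -7):
  1: max(|-76|, |11|) = 76
  2: max(|-68|, |29|) = 68
  3: max(|-30|, |36|) = 36
  4: max(|-30|, |13|) = 30
  → nearest: 4 (30)

Q1→4; Q2→4; Q3→4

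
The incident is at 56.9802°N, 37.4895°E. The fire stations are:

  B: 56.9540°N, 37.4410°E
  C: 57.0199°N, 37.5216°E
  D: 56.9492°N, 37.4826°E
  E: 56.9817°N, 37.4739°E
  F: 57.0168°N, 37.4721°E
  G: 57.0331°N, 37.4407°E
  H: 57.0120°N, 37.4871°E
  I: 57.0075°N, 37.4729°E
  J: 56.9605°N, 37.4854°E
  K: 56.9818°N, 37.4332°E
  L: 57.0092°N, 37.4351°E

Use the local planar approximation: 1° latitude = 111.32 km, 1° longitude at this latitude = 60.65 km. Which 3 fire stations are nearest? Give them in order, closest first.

Distances from 56.9802°N, 37.4895°E:
B: 4.1423 km
C: 4.8292 km
D: 3.4762 km
E: 0.9608 km
F: 4.2088 km
G: 6.5908 km
H: 3.5430 km
I: 3.2015 km
J: 2.2071 km
K: 3.4192 km
L: 4.6160 km
Sorted: E (0.9608 km) < J (2.2071 km) < I (3.2015 km) < K (3.4192 km) < D (3.4762 km) < …

E, J, I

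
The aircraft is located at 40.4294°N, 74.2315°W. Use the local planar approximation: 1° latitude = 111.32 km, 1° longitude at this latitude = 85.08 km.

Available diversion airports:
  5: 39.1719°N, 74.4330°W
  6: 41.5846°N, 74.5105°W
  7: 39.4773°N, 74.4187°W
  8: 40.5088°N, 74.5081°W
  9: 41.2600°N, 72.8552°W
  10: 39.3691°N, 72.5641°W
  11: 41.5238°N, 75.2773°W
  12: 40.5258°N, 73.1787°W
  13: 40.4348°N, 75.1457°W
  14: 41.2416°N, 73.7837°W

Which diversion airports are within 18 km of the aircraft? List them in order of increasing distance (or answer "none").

Distances from 40.4294°N, 74.2315°W:
5: √((-1.2575·111.32)² + (-0.2015·85.08)²) = √(19595.772228 + 293.903707) = 141.0308 km
6: √((1.1552·111.32)² + (-0.2790·85.08)²) = √(16537.153431 + 563.460361) = 130.7693 km
7: √((-0.9521·111.32)² + (-0.1872·85.08)²) = √(11233.407814 + 253.668565) = 107.1778 km
8: √((0.0794·111.32)² + (-0.2766·85.08)²) = √(78.124527 + 553.808113) = 25.1383 km
9: √((0.8306·111.32)² + (1.3763·85.08)²) = √(8549.293934 + 13711.380476) = 149.2001 km
10: √((-1.0603·111.32)² + (1.6674·85.08)²) = √(13931.693718 + 20124.938264) = 184.5444 km
11: √((1.0944·111.32)² + (-1.0458·85.08)²) = √(14842.209727 + 7916.846737) = 150.8611 km
12: √((0.0964·111.32)² + (1.0528·85.08)²) = √(115.159684 + 8023.183312) = 90.2128 km
13: √((0.0054·111.32)² + (-0.9142·85.08)²) = √(0.361355 + 6049.749556) = 77.7825 km
14: √((0.8122·111.32)² + (0.4478·85.08)²) = √(8174.710202 + 1451.520390) = 98.1134 km
Threshold 18 km: none within range.

none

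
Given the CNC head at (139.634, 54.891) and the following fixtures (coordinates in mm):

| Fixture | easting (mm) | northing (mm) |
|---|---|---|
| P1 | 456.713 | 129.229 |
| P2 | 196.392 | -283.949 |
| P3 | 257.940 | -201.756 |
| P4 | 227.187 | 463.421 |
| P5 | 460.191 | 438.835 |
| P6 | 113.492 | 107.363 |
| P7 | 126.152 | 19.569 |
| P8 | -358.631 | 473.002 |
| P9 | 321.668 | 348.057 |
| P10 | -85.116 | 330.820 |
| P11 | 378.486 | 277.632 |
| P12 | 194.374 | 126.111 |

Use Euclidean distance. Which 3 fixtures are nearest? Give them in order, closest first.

P7, P6, P12

Distances from (139.634, 54.891):
P1: √((317.079)² + (74.338)²) = √(100539.09224 + 5526.13824) = 325.677 mm
P2: √((56.758)² + (-338.840)²) = √(3221.47056 + 114812.54560) = 343.561 mm
P3: √((118.306)² + (-256.647)²) = √(13996.30964 + 65867.68261) = 282.602 mm
P4: √((87.553)² + (408.530)²) = √(7665.52781 + 166896.76090) = 417.807 mm
P5: √((320.557)² + (383.944)²) = √(102756.79025 + 147412.99514) = 500.170 mm
P6: √((-26.142)² + (52.472)²) = √(683.40416 + 2753.31078) = 58.624 mm
P7: √((-13.482)² + (-35.322)²) = √(181.76432 + 1247.64368) = 37.808 mm
P8: √((-498.265)² + (418.111)²) = √(248268.01022 + 174816.80832) = 650.450 mm
P9: √((182.034)² + (293.166)²) = √(33136.37716 + 85946.30356) = 345.084 mm
P10: √((-224.750)² + (275.929)²) = √(50512.56250 + 76136.81304) = 355.878 mm
P11: √((238.852)² + (222.741)²) = √(57050.27790 + 49613.55308) = 326.594 mm
P12: √((54.740)² + (71.220)²) = √(2996.46760 + 5072.28840) = 89.826 mm
Sorted: P7 (37.808 mm) < P6 (58.624 mm) < P12 (89.826 mm) < P3 (282.602 mm) < P1 (325.677 mm) < …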